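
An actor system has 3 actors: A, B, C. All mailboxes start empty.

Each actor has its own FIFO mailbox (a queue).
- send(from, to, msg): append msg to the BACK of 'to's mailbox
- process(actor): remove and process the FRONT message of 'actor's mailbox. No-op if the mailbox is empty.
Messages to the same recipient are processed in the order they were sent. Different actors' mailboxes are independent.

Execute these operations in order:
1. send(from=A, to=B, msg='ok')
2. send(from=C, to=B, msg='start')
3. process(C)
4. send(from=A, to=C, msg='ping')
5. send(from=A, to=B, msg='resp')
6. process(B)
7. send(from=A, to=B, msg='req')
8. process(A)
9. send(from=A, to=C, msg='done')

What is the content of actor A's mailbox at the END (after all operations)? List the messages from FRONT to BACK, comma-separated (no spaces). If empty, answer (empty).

Answer: (empty)

Derivation:
After 1 (send(from=A, to=B, msg='ok')): A:[] B:[ok] C:[]
After 2 (send(from=C, to=B, msg='start')): A:[] B:[ok,start] C:[]
After 3 (process(C)): A:[] B:[ok,start] C:[]
After 4 (send(from=A, to=C, msg='ping')): A:[] B:[ok,start] C:[ping]
After 5 (send(from=A, to=B, msg='resp')): A:[] B:[ok,start,resp] C:[ping]
After 6 (process(B)): A:[] B:[start,resp] C:[ping]
After 7 (send(from=A, to=B, msg='req')): A:[] B:[start,resp,req] C:[ping]
After 8 (process(A)): A:[] B:[start,resp,req] C:[ping]
After 9 (send(from=A, to=C, msg='done')): A:[] B:[start,resp,req] C:[ping,done]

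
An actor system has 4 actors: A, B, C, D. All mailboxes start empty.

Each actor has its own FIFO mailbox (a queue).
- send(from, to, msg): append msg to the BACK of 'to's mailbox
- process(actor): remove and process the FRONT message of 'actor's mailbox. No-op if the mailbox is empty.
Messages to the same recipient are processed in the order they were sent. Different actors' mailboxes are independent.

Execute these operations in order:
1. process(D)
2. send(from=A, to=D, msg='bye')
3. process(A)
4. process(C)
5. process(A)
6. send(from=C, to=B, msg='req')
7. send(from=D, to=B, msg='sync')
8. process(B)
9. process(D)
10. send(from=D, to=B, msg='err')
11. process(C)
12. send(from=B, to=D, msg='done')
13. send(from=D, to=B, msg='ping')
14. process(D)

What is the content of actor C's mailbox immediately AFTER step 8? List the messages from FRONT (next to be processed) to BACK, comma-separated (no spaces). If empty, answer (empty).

After 1 (process(D)): A:[] B:[] C:[] D:[]
After 2 (send(from=A, to=D, msg='bye')): A:[] B:[] C:[] D:[bye]
After 3 (process(A)): A:[] B:[] C:[] D:[bye]
After 4 (process(C)): A:[] B:[] C:[] D:[bye]
After 5 (process(A)): A:[] B:[] C:[] D:[bye]
After 6 (send(from=C, to=B, msg='req')): A:[] B:[req] C:[] D:[bye]
After 7 (send(from=D, to=B, msg='sync')): A:[] B:[req,sync] C:[] D:[bye]
After 8 (process(B)): A:[] B:[sync] C:[] D:[bye]

(empty)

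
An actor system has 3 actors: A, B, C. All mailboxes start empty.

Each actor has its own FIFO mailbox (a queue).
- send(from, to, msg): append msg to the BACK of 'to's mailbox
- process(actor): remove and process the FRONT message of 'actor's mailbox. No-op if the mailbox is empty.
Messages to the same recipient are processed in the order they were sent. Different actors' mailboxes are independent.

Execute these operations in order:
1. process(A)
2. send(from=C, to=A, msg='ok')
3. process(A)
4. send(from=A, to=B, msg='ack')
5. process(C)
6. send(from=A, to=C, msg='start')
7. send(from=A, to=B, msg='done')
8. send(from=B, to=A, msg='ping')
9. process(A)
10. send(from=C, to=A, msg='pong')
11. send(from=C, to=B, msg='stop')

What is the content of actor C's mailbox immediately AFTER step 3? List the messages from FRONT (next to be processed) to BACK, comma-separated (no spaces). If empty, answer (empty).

After 1 (process(A)): A:[] B:[] C:[]
After 2 (send(from=C, to=A, msg='ok')): A:[ok] B:[] C:[]
After 3 (process(A)): A:[] B:[] C:[]

(empty)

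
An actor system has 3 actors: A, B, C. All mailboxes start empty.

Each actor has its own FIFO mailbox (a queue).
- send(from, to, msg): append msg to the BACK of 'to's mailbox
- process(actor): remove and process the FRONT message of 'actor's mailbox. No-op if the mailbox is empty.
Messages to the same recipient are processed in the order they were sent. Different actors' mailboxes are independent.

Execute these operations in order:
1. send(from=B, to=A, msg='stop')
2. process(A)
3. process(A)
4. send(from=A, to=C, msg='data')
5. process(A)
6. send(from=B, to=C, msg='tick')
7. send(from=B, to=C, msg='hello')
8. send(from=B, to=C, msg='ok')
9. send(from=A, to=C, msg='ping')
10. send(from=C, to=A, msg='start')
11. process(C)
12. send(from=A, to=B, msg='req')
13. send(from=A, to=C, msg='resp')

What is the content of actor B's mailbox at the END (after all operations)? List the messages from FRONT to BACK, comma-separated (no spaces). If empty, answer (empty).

After 1 (send(from=B, to=A, msg='stop')): A:[stop] B:[] C:[]
After 2 (process(A)): A:[] B:[] C:[]
After 3 (process(A)): A:[] B:[] C:[]
After 4 (send(from=A, to=C, msg='data')): A:[] B:[] C:[data]
After 5 (process(A)): A:[] B:[] C:[data]
After 6 (send(from=B, to=C, msg='tick')): A:[] B:[] C:[data,tick]
After 7 (send(from=B, to=C, msg='hello')): A:[] B:[] C:[data,tick,hello]
After 8 (send(from=B, to=C, msg='ok')): A:[] B:[] C:[data,tick,hello,ok]
After 9 (send(from=A, to=C, msg='ping')): A:[] B:[] C:[data,tick,hello,ok,ping]
After 10 (send(from=C, to=A, msg='start')): A:[start] B:[] C:[data,tick,hello,ok,ping]
After 11 (process(C)): A:[start] B:[] C:[tick,hello,ok,ping]
After 12 (send(from=A, to=B, msg='req')): A:[start] B:[req] C:[tick,hello,ok,ping]
After 13 (send(from=A, to=C, msg='resp')): A:[start] B:[req] C:[tick,hello,ok,ping,resp]

Answer: req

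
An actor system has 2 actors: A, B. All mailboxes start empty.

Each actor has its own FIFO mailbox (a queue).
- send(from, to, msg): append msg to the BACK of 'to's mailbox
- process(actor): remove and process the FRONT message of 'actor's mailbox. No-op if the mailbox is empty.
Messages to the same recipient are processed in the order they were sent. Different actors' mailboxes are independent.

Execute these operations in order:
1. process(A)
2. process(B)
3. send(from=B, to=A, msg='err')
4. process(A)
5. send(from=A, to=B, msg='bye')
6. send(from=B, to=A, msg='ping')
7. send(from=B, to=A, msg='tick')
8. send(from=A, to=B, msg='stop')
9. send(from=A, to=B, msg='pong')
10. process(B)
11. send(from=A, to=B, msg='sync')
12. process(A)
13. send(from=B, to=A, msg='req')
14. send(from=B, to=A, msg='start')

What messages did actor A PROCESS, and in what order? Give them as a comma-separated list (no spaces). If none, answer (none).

After 1 (process(A)): A:[] B:[]
After 2 (process(B)): A:[] B:[]
After 3 (send(from=B, to=A, msg='err')): A:[err] B:[]
After 4 (process(A)): A:[] B:[]
After 5 (send(from=A, to=B, msg='bye')): A:[] B:[bye]
After 6 (send(from=B, to=A, msg='ping')): A:[ping] B:[bye]
After 7 (send(from=B, to=A, msg='tick')): A:[ping,tick] B:[bye]
After 8 (send(from=A, to=B, msg='stop')): A:[ping,tick] B:[bye,stop]
After 9 (send(from=A, to=B, msg='pong')): A:[ping,tick] B:[bye,stop,pong]
After 10 (process(B)): A:[ping,tick] B:[stop,pong]
After 11 (send(from=A, to=B, msg='sync')): A:[ping,tick] B:[stop,pong,sync]
After 12 (process(A)): A:[tick] B:[stop,pong,sync]
After 13 (send(from=B, to=A, msg='req')): A:[tick,req] B:[stop,pong,sync]
After 14 (send(from=B, to=A, msg='start')): A:[tick,req,start] B:[stop,pong,sync]

Answer: err,ping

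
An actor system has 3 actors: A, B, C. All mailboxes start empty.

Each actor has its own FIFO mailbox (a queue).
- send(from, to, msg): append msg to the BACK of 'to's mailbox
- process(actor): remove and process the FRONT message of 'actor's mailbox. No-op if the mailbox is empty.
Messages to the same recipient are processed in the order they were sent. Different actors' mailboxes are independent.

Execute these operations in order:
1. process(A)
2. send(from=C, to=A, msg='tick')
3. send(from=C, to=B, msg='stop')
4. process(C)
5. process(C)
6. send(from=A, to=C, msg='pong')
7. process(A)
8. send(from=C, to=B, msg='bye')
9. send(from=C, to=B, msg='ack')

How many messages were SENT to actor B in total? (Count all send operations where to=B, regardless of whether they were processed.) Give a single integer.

After 1 (process(A)): A:[] B:[] C:[]
After 2 (send(from=C, to=A, msg='tick')): A:[tick] B:[] C:[]
After 3 (send(from=C, to=B, msg='stop')): A:[tick] B:[stop] C:[]
After 4 (process(C)): A:[tick] B:[stop] C:[]
After 5 (process(C)): A:[tick] B:[stop] C:[]
After 6 (send(from=A, to=C, msg='pong')): A:[tick] B:[stop] C:[pong]
After 7 (process(A)): A:[] B:[stop] C:[pong]
After 8 (send(from=C, to=B, msg='bye')): A:[] B:[stop,bye] C:[pong]
After 9 (send(from=C, to=B, msg='ack')): A:[] B:[stop,bye,ack] C:[pong]

Answer: 3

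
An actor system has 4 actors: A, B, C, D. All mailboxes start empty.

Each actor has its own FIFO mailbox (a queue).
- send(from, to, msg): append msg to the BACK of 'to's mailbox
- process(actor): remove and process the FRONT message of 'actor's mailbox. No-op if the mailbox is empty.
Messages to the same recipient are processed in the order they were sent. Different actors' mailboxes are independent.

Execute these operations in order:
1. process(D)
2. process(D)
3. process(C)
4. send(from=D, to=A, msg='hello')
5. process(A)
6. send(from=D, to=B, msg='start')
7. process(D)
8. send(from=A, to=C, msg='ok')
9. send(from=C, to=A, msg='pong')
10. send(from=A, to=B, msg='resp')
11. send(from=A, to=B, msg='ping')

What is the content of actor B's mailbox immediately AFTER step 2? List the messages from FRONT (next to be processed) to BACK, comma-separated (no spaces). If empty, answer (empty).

After 1 (process(D)): A:[] B:[] C:[] D:[]
After 2 (process(D)): A:[] B:[] C:[] D:[]

(empty)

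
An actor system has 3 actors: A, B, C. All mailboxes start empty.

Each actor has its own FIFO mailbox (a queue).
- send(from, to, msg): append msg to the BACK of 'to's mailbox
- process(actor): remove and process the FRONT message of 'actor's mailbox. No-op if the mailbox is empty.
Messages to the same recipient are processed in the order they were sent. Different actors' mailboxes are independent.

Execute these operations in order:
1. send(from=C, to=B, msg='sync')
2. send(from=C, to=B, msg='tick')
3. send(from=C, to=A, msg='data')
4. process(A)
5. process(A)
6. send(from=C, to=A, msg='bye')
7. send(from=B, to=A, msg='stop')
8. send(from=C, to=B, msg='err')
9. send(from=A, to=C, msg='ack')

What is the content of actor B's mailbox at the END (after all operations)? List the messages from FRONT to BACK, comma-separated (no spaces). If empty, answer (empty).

Answer: sync,tick,err

Derivation:
After 1 (send(from=C, to=B, msg='sync')): A:[] B:[sync] C:[]
After 2 (send(from=C, to=B, msg='tick')): A:[] B:[sync,tick] C:[]
After 3 (send(from=C, to=A, msg='data')): A:[data] B:[sync,tick] C:[]
After 4 (process(A)): A:[] B:[sync,tick] C:[]
After 5 (process(A)): A:[] B:[sync,tick] C:[]
After 6 (send(from=C, to=A, msg='bye')): A:[bye] B:[sync,tick] C:[]
After 7 (send(from=B, to=A, msg='stop')): A:[bye,stop] B:[sync,tick] C:[]
After 8 (send(from=C, to=B, msg='err')): A:[bye,stop] B:[sync,tick,err] C:[]
After 9 (send(from=A, to=C, msg='ack')): A:[bye,stop] B:[sync,tick,err] C:[ack]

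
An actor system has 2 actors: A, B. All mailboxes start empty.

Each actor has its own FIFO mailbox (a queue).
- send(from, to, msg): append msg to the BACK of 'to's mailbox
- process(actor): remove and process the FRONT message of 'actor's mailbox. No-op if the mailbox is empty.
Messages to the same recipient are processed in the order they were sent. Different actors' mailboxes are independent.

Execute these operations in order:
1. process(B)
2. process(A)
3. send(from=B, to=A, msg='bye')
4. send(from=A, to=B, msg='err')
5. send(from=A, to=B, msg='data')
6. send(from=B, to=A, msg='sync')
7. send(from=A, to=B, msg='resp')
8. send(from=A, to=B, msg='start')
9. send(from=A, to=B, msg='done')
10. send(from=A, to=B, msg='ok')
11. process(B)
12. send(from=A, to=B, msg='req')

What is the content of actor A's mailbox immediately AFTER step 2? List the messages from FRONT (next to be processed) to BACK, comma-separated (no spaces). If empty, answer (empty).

After 1 (process(B)): A:[] B:[]
After 2 (process(A)): A:[] B:[]

(empty)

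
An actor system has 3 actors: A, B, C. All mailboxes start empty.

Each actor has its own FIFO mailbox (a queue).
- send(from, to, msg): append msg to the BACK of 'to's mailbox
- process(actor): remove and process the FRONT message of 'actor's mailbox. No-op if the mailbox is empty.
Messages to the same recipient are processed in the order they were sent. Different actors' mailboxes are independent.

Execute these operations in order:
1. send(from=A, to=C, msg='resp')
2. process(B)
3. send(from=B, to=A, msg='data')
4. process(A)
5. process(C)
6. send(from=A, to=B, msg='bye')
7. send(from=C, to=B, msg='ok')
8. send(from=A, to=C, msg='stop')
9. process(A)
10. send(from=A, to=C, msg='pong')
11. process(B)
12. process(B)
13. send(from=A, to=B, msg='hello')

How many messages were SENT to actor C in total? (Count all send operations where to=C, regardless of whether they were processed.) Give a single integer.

After 1 (send(from=A, to=C, msg='resp')): A:[] B:[] C:[resp]
After 2 (process(B)): A:[] B:[] C:[resp]
After 3 (send(from=B, to=A, msg='data')): A:[data] B:[] C:[resp]
After 4 (process(A)): A:[] B:[] C:[resp]
After 5 (process(C)): A:[] B:[] C:[]
After 6 (send(from=A, to=B, msg='bye')): A:[] B:[bye] C:[]
After 7 (send(from=C, to=B, msg='ok')): A:[] B:[bye,ok] C:[]
After 8 (send(from=A, to=C, msg='stop')): A:[] B:[bye,ok] C:[stop]
After 9 (process(A)): A:[] B:[bye,ok] C:[stop]
After 10 (send(from=A, to=C, msg='pong')): A:[] B:[bye,ok] C:[stop,pong]
After 11 (process(B)): A:[] B:[ok] C:[stop,pong]
After 12 (process(B)): A:[] B:[] C:[stop,pong]
After 13 (send(from=A, to=B, msg='hello')): A:[] B:[hello] C:[stop,pong]

Answer: 3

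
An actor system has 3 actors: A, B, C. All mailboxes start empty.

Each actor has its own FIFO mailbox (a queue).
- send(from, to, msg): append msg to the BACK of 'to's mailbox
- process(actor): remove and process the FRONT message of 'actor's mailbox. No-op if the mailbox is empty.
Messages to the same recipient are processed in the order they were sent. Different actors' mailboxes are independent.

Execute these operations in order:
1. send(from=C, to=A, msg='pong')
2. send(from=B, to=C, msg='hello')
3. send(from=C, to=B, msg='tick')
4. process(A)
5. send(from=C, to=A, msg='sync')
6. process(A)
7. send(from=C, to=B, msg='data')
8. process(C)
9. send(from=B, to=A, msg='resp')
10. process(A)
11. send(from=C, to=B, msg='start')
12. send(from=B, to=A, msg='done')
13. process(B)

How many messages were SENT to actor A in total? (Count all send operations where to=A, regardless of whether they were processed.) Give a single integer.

Answer: 4

Derivation:
After 1 (send(from=C, to=A, msg='pong')): A:[pong] B:[] C:[]
After 2 (send(from=B, to=C, msg='hello')): A:[pong] B:[] C:[hello]
After 3 (send(from=C, to=B, msg='tick')): A:[pong] B:[tick] C:[hello]
After 4 (process(A)): A:[] B:[tick] C:[hello]
After 5 (send(from=C, to=A, msg='sync')): A:[sync] B:[tick] C:[hello]
After 6 (process(A)): A:[] B:[tick] C:[hello]
After 7 (send(from=C, to=B, msg='data')): A:[] B:[tick,data] C:[hello]
After 8 (process(C)): A:[] B:[tick,data] C:[]
After 9 (send(from=B, to=A, msg='resp')): A:[resp] B:[tick,data] C:[]
After 10 (process(A)): A:[] B:[tick,data] C:[]
After 11 (send(from=C, to=B, msg='start')): A:[] B:[tick,data,start] C:[]
After 12 (send(from=B, to=A, msg='done')): A:[done] B:[tick,data,start] C:[]
After 13 (process(B)): A:[done] B:[data,start] C:[]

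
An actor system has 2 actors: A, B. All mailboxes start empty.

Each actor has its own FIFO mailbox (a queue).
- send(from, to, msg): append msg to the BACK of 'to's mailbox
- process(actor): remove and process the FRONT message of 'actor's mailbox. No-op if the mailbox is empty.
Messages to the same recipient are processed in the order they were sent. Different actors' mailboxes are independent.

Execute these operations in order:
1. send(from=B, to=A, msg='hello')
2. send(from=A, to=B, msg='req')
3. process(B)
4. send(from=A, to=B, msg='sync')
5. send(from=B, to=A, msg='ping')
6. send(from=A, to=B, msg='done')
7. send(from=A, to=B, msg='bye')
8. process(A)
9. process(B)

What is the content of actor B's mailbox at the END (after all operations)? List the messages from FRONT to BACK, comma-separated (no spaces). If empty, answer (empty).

Answer: done,bye

Derivation:
After 1 (send(from=B, to=A, msg='hello')): A:[hello] B:[]
After 2 (send(from=A, to=B, msg='req')): A:[hello] B:[req]
After 3 (process(B)): A:[hello] B:[]
After 4 (send(from=A, to=B, msg='sync')): A:[hello] B:[sync]
After 5 (send(from=B, to=A, msg='ping')): A:[hello,ping] B:[sync]
After 6 (send(from=A, to=B, msg='done')): A:[hello,ping] B:[sync,done]
After 7 (send(from=A, to=B, msg='bye')): A:[hello,ping] B:[sync,done,bye]
After 8 (process(A)): A:[ping] B:[sync,done,bye]
After 9 (process(B)): A:[ping] B:[done,bye]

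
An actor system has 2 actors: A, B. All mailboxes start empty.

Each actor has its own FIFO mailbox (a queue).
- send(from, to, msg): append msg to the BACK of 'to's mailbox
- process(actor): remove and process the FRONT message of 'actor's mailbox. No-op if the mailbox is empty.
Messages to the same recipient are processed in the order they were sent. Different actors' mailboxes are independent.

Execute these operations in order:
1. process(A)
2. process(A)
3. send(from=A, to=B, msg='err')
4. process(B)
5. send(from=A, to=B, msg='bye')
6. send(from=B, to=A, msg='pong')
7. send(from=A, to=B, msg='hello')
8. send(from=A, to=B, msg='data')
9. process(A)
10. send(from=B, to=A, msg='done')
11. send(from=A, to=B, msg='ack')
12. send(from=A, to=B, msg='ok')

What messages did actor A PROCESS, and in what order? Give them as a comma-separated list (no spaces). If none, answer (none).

After 1 (process(A)): A:[] B:[]
After 2 (process(A)): A:[] B:[]
After 3 (send(from=A, to=B, msg='err')): A:[] B:[err]
After 4 (process(B)): A:[] B:[]
After 5 (send(from=A, to=B, msg='bye')): A:[] B:[bye]
After 6 (send(from=B, to=A, msg='pong')): A:[pong] B:[bye]
After 7 (send(from=A, to=B, msg='hello')): A:[pong] B:[bye,hello]
After 8 (send(from=A, to=B, msg='data')): A:[pong] B:[bye,hello,data]
After 9 (process(A)): A:[] B:[bye,hello,data]
After 10 (send(from=B, to=A, msg='done')): A:[done] B:[bye,hello,data]
After 11 (send(from=A, to=B, msg='ack')): A:[done] B:[bye,hello,data,ack]
After 12 (send(from=A, to=B, msg='ok')): A:[done] B:[bye,hello,data,ack,ok]

Answer: pong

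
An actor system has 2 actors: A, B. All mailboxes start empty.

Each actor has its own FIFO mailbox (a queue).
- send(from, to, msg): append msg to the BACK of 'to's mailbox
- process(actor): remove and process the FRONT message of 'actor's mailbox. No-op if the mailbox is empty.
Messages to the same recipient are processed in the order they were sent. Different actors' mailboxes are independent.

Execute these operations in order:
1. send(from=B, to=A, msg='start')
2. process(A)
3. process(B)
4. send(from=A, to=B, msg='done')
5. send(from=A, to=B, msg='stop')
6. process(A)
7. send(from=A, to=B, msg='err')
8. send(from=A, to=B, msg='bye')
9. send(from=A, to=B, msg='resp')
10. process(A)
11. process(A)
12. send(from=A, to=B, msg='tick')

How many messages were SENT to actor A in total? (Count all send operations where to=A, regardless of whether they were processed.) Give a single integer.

After 1 (send(from=B, to=A, msg='start')): A:[start] B:[]
After 2 (process(A)): A:[] B:[]
After 3 (process(B)): A:[] B:[]
After 4 (send(from=A, to=B, msg='done')): A:[] B:[done]
After 5 (send(from=A, to=B, msg='stop')): A:[] B:[done,stop]
After 6 (process(A)): A:[] B:[done,stop]
After 7 (send(from=A, to=B, msg='err')): A:[] B:[done,stop,err]
After 8 (send(from=A, to=B, msg='bye')): A:[] B:[done,stop,err,bye]
After 9 (send(from=A, to=B, msg='resp')): A:[] B:[done,stop,err,bye,resp]
After 10 (process(A)): A:[] B:[done,stop,err,bye,resp]
After 11 (process(A)): A:[] B:[done,stop,err,bye,resp]
After 12 (send(from=A, to=B, msg='tick')): A:[] B:[done,stop,err,bye,resp,tick]

Answer: 1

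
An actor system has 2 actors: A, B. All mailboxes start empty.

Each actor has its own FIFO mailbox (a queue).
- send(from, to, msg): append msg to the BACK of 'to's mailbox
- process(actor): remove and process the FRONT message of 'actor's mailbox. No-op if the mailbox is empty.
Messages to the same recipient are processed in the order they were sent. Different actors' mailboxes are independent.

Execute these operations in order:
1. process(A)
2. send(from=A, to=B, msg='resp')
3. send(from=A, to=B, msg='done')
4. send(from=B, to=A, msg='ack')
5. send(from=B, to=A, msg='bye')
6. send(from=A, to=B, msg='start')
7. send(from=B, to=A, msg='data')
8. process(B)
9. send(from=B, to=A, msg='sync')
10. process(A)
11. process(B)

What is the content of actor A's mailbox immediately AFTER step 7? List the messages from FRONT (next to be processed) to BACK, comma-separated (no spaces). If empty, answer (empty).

After 1 (process(A)): A:[] B:[]
After 2 (send(from=A, to=B, msg='resp')): A:[] B:[resp]
After 3 (send(from=A, to=B, msg='done')): A:[] B:[resp,done]
After 4 (send(from=B, to=A, msg='ack')): A:[ack] B:[resp,done]
After 5 (send(from=B, to=A, msg='bye')): A:[ack,bye] B:[resp,done]
After 6 (send(from=A, to=B, msg='start')): A:[ack,bye] B:[resp,done,start]
After 7 (send(from=B, to=A, msg='data')): A:[ack,bye,data] B:[resp,done,start]

ack,bye,data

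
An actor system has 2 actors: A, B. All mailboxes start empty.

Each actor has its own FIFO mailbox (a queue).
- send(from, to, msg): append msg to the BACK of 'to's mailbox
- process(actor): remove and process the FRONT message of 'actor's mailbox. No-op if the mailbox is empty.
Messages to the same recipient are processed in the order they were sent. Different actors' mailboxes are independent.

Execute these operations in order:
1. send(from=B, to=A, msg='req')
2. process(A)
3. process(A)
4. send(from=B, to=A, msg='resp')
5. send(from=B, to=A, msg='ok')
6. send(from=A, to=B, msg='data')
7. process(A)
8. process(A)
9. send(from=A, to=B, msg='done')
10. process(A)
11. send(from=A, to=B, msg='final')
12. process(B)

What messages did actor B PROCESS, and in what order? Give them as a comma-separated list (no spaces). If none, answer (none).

Answer: data

Derivation:
After 1 (send(from=B, to=A, msg='req')): A:[req] B:[]
After 2 (process(A)): A:[] B:[]
After 3 (process(A)): A:[] B:[]
After 4 (send(from=B, to=A, msg='resp')): A:[resp] B:[]
After 5 (send(from=B, to=A, msg='ok')): A:[resp,ok] B:[]
After 6 (send(from=A, to=B, msg='data')): A:[resp,ok] B:[data]
After 7 (process(A)): A:[ok] B:[data]
After 8 (process(A)): A:[] B:[data]
After 9 (send(from=A, to=B, msg='done')): A:[] B:[data,done]
After 10 (process(A)): A:[] B:[data,done]
After 11 (send(from=A, to=B, msg='final')): A:[] B:[data,done,final]
After 12 (process(B)): A:[] B:[done,final]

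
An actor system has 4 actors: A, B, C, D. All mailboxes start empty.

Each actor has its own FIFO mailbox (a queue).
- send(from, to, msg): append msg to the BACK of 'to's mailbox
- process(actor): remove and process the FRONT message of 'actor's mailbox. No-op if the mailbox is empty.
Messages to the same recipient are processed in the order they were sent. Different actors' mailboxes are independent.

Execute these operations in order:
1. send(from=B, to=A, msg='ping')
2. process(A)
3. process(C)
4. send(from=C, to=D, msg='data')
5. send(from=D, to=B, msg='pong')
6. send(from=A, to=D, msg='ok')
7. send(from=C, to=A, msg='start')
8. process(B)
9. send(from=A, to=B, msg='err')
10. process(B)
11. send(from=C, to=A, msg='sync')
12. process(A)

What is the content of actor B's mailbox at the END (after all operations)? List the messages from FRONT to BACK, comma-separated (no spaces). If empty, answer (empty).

Answer: (empty)

Derivation:
After 1 (send(from=B, to=A, msg='ping')): A:[ping] B:[] C:[] D:[]
After 2 (process(A)): A:[] B:[] C:[] D:[]
After 3 (process(C)): A:[] B:[] C:[] D:[]
After 4 (send(from=C, to=D, msg='data')): A:[] B:[] C:[] D:[data]
After 5 (send(from=D, to=B, msg='pong')): A:[] B:[pong] C:[] D:[data]
After 6 (send(from=A, to=D, msg='ok')): A:[] B:[pong] C:[] D:[data,ok]
After 7 (send(from=C, to=A, msg='start')): A:[start] B:[pong] C:[] D:[data,ok]
After 8 (process(B)): A:[start] B:[] C:[] D:[data,ok]
After 9 (send(from=A, to=B, msg='err')): A:[start] B:[err] C:[] D:[data,ok]
After 10 (process(B)): A:[start] B:[] C:[] D:[data,ok]
After 11 (send(from=C, to=A, msg='sync')): A:[start,sync] B:[] C:[] D:[data,ok]
After 12 (process(A)): A:[sync] B:[] C:[] D:[data,ok]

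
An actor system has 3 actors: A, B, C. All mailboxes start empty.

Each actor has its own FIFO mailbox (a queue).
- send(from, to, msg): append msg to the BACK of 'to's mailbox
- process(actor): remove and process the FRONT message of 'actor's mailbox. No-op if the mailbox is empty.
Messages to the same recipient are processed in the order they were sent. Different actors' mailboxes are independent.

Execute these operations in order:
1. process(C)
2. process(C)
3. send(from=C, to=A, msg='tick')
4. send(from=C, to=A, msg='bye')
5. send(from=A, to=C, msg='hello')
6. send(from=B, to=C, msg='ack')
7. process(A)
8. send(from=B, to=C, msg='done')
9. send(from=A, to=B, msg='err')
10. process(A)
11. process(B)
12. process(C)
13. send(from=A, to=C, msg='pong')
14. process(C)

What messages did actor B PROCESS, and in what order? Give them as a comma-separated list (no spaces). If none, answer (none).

After 1 (process(C)): A:[] B:[] C:[]
After 2 (process(C)): A:[] B:[] C:[]
After 3 (send(from=C, to=A, msg='tick')): A:[tick] B:[] C:[]
After 4 (send(from=C, to=A, msg='bye')): A:[tick,bye] B:[] C:[]
After 5 (send(from=A, to=C, msg='hello')): A:[tick,bye] B:[] C:[hello]
After 6 (send(from=B, to=C, msg='ack')): A:[tick,bye] B:[] C:[hello,ack]
After 7 (process(A)): A:[bye] B:[] C:[hello,ack]
After 8 (send(from=B, to=C, msg='done')): A:[bye] B:[] C:[hello,ack,done]
After 9 (send(from=A, to=B, msg='err')): A:[bye] B:[err] C:[hello,ack,done]
After 10 (process(A)): A:[] B:[err] C:[hello,ack,done]
After 11 (process(B)): A:[] B:[] C:[hello,ack,done]
After 12 (process(C)): A:[] B:[] C:[ack,done]
After 13 (send(from=A, to=C, msg='pong')): A:[] B:[] C:[ack,done,pong]
After 14 (process(C)): A:[] B:[] C:[done,pong]

Answer: err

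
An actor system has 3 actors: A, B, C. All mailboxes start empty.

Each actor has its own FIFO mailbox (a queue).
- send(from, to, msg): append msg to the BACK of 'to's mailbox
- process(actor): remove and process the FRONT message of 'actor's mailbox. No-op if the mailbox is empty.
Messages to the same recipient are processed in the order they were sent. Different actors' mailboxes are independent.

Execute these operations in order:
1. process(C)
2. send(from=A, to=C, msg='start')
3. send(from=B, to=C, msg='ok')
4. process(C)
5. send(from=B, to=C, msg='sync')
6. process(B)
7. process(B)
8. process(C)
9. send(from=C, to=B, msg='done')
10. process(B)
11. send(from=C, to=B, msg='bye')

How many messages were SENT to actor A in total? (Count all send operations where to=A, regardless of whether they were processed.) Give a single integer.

Answer: 0

Derivation:
After 1 (process(C)): A:[] B:[] C:[]
After 2 (send(from=A, to=C, msg='start')): A:[] B:[] C:[start]
After 3 (send(from=B, to=C, msg='ok')): A:[] B:[] C:[start,ok]
After 4 (process(C)): A:[] B:[] C:[ok]
After 5 (send(from=B, to=C, msg='sync')): A:[] B:[] C:[ok,sync]
After 6 (process(B)): A:[] B:[] C:[ok,sync]
After 7 (process(B)): A:[] B:[] C:[ok,sync]
After 8 (process(C)): A:[] B:[] C:[sync]
After 9 (send(from=C, to=B, msg='done')): A:[] B:[done] C:[sync]
After 10 (process(B)): A:[] B:[] C:[sync]
After 11 (send(from=C, to=B, msg='bye')): A:[] B:[bye] C:[sync]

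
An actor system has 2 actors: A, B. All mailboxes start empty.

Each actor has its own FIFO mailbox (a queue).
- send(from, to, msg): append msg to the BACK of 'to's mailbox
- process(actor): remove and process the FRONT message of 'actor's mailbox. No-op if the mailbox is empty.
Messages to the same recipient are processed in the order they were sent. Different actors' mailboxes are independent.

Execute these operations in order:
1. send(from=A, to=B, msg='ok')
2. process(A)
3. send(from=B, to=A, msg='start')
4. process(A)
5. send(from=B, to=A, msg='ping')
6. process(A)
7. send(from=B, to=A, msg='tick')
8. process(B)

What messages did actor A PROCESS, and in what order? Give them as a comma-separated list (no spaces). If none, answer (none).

After 1 (send(from=A, to=B, msg='ok')): A:[] B:[ok]
After 2 (process(A)): A:[] B:[ok]
After 3 (send(from=B, to=A, msg='start')): A:[start] B:[ok]
After 4 (process(A)): A:[] B:[ok]
After 5 (send(from=B, to=A, msg='ping')): A:[ping] B:[ok]
After 6 (process(A)): A:[] B:[ok]
After 7 (send(from=B, to=A, msg='tick')): A:[tick] B:[ok]
After 8 (process(B)): A:[tick] B:[]

Answer: start,ping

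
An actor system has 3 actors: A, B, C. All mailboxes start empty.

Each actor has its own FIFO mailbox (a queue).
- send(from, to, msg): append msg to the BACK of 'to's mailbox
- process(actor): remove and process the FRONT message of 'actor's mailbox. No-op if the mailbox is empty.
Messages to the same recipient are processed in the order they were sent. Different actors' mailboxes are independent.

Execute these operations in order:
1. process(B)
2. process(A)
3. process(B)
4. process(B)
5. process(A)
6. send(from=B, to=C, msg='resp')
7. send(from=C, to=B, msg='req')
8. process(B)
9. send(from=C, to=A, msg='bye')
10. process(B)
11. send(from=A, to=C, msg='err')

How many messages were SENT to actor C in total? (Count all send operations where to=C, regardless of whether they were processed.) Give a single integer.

After 1 (process(B)): A:[] B:[] C:[]
After 2 (process(A)): A:[] B:[] C:[]
After 3 (process(B)): A:[] B:[] C:[]
After 4 (process(B)): A:[] B:[] C:[]
After 5 (process(A)): A:[] B:[] C:[]
After 6 (send(from=B, to=C, msg='resp')): A:[] B:[] C:[resp]
After 7 (send(from=C, to=B, msg='req')): A:[] B:[req] C:[resp]
After 8 (process(B)): A:[] B:[] C:[resp]
After 9 (send(from=C, to=A, msg='bye')): A:[bye] B:[] C:[resp]
After 10 (process(B)): A:[bye] B:[] C:[resp]
After 11 (send(from=A, to=C, msg='err')): A:[bye] B:[] C:[resp,err]

Answer: 2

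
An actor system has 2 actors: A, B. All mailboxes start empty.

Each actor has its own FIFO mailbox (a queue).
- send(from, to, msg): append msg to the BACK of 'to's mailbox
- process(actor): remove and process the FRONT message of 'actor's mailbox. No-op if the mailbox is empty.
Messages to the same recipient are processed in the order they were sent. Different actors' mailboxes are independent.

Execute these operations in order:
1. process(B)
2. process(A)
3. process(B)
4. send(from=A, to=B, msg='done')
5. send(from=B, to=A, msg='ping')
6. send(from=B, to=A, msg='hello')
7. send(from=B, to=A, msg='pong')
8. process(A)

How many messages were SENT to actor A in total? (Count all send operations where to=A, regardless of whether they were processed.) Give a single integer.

Answer: 3

Derivation:
After 1 (process(B)): A:[] B:[]
After 2 (process(A)): A:[] B:[]
After 3 (process(B)): A:[] B:[]
After 4 (send(from=A, to=B, msg='done')): A:[] B:[done]
After 5 (send(from=B, to=A, msg='ping')): A:[ping] B:[done]
After 6 (send(from=B, to=A, msg='hello')): A:[ping,hello] B:[done]
After 7 (send(from=B, to=A, msg='pong')): A:[ping,hello,pong] B:[done]
After 8 (process(A)): A:[hello,pong] B:[done]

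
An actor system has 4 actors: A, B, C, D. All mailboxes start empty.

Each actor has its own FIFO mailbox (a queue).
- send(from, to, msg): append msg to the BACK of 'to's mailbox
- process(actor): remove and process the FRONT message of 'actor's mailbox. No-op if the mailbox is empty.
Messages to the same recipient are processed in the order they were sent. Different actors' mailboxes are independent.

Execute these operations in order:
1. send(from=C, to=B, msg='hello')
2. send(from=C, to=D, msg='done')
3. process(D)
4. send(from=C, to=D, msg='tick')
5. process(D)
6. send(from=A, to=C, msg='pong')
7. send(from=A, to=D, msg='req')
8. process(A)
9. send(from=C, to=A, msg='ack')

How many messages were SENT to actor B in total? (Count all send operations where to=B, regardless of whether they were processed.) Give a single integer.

After 1 (send(from=C, to=B, msg='hello')): A:[] B:[hello] C:[] D:[]
After 2 (send(from=C, to=D, msg='done')): A:[] B:[hello] C:[] D:[done]
After 3 (process(D)): A:[] B:[hello] C:[] D:[]
After 4 (send(from=C, to=D, msg='tick')): A:[] B:[hello] C:[] D:[tick]
After 5 (process(D)): A:[] B:[hello] C:[] D:[]
After 6 (send(from=A, to=C, msg='pong')): A:[] B:[hello] C:[pong] D:[]
After 7 (send(from=A, to=D, msg='req')): A:[] B:[hello] C:[pong] D:[req]
After 8 (process(A)): A:[] B:[hello] C:[pong] D:[req]
After 9 (send(from=C, to=A, msg='ack')): A:[ack] B:[hello] C:[pong] D:[req]

Answer: 1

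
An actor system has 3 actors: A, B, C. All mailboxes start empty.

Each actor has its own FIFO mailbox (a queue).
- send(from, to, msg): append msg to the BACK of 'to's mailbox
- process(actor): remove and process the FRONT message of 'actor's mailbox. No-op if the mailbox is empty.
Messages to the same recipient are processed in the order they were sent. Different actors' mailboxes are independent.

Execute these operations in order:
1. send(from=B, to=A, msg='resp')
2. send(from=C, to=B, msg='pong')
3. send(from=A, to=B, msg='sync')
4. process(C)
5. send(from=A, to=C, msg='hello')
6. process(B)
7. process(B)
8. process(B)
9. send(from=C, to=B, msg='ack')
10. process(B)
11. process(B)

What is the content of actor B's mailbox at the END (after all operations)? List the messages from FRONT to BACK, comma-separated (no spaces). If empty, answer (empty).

After 1 (send(from=B, to=A, msg='resp')): A:[resp] B:[] C:[]
After 2 (send(from=C, to=B, msg='pong')): A:[resp] B:[pong] C:[]
After 3 (send(from=A, to=B, msg='sync')): A:[resp] B:[pong,sync] C:[]
After 4 (process(C)): A:[resp] B:[pong,sync] C:[]
After 5 (send(from=A, to=C, msg='hello')): A:[resp] B:[pong,sync] C:[hello]
After 6 (process(B)): A:[resp] B:[sync] C:[hello]
After 7 (process(B)): A:[resp] B:[] C:[hello]
After 8 (process(B)): A:[resp] B:[] C:[hello]
After 9 (send(from=C, to=B, msg='ack')): A:[resp] B:[ack] C:[hello]
After 10 (process(B)): A:[resp] B:[] C:[hello]
After 11 (process(B)): A:[resp] B:[] C:[hello]

Answer: (empty)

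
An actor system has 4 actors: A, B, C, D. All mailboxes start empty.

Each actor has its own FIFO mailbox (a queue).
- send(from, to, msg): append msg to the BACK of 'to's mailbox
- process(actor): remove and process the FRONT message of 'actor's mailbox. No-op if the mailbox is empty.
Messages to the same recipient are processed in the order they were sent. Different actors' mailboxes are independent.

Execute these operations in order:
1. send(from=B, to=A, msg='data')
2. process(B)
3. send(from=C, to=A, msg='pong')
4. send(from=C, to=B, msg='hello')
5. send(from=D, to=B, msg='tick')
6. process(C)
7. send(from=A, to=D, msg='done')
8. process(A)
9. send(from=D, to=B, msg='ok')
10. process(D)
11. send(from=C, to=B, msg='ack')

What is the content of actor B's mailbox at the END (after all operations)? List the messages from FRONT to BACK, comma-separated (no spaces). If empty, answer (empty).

After 1 (send(from=B, to=A, msg='data')): A:[data] B:[] C:[] D:[]
After 2 (process(B)): A:[data] B:[] C:[] D:[]
After 3 (send(from=C, to=A, msg='pong')): A:[data,pong] B:[] C:[] D:[]
After 4 (send(from=C, to=B, msg='hello')): A:[data,pong] B:[hello] C:[] D:[]
After 5 (send(from=D, to=B, msg='tick')): A:[data,pong] B:[hello,tick] C:[] D:[]
After 6 (process(C)): A:[data,pong] B:[hello,tick] C:[] D:[]
After 7 (send(from=A, to=D, msg='done')): A:[data,pong] B:[hello,tick] C:[] D:[done]
After 8 (process(A)): A:[pong] B:[hello,tick] C:[] D:[done]
After 9 (send(from=D, to=B, msg='ok')): A:[pong] B:[hello,tick,ok] C:[] D:[done]
After 10 (process(D)): A:[pong] B:[hello,tick,ok] C:[] D:[]
After 11 (send(from=C, to=B, msg='ack')): A:[pong] B:[hello,tick,ok,ack] C:[] D:[]

Answer: hello,tick,ok,ack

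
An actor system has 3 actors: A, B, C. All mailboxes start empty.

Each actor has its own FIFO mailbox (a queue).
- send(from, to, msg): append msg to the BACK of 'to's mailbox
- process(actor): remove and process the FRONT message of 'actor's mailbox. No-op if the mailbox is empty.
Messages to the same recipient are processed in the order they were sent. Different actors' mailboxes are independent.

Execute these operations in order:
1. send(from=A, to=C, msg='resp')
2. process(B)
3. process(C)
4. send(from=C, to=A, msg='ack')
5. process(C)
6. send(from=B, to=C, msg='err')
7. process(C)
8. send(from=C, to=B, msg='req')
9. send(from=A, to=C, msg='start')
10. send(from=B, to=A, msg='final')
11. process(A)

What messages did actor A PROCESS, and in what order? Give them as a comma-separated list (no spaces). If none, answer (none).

Answer: ack

Derivation:
After 1 (send(from=A, to=C, msg='resp')): A:[] B:[] C:[resp]
After 2 (process(B)): A:[] B:[] C:[resp]
After 3 (process(C)): A:[] B:[] C:[]
After 4 (send(from=C, to=A, msg='ack')): A:[ack] B:[] C:[]
After 5 (process(C)): A:[ack] B:[] C:[]
After 6 (send(from=B, to=C, msg='err')): A:[ack] B:[] C:[err]
After 7 (process(C)): A:[ack] B:[] C:[]
After 8 (send(from=C, to=B, msg='req')): A:[ack] B:[req] C:[]
After 9 (send(from=A, to=C, msg='start')): A:[ack] B:[req] C:[start]
After 10 (send(from=B, to=A, msg='final')): A:[ack,final] B:[req] C:[start]
After 11 (process(A)): A:[final] B:[req] C:[start]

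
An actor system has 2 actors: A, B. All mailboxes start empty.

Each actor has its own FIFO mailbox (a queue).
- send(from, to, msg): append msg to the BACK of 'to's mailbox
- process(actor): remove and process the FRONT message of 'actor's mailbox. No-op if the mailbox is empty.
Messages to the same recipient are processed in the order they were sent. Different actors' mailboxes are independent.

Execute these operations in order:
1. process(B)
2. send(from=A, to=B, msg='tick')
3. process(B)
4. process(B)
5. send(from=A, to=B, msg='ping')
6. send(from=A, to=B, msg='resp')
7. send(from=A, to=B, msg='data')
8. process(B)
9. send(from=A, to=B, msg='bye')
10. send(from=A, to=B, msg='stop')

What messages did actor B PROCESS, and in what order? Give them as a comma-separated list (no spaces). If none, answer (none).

After 1 (process(B)): A:[] B:[]
After 2 (send(from=A, to=B, msg='tick')): A:[] B:[tick]
After 3 (process(B)): A:[] B:[]
After 4 (process(B)): A:[] B:[]
After 5 (send(from=A, to=B, msg='ping')): A:[] B:[ping]
After 6 (send(from=A, to=B, msg='resp')): A:[] B:[ping,resp]
After 7 (send(from=A, to=B, msg='data')): A:[] B:[ping,resp,data]
After 8 (process(B)): A:[] B:[resp,data]
After 9 (send(from=A, to=B, msg='bye')): A:[] B:[resp,data,bye]
After 10 (send(from=A, to=B, msg='stop')): A:[] B:[resp,data,bye,stop]

Answer: tick,ping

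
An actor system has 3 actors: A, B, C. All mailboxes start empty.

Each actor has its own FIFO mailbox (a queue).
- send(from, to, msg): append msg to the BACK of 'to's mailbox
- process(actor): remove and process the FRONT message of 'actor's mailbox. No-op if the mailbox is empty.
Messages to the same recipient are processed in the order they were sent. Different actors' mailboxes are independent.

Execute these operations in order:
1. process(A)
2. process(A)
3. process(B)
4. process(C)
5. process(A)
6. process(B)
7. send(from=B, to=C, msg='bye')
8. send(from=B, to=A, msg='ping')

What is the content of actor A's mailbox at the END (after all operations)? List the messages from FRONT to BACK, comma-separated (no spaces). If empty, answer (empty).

Answer: ping

Derivation:
After 1 (process(A)): A:[] B:[] C:[]
After 2 (process(A)): A:[] B:[] C:[]
After 3 (process(B)): A:[] B:[] C:[]
After 4 (process(C)): A:[] B:[] C:[]
After 5 (process(A)): A:[] B:[] C:[]
After 6 (process(B)): A:[] B:[] C:[]
After 7 (send(from=B, to=C, msg='bye')): A:[] B:[] C:[bye]
After 8 (send(from=B, to=A, msg='ping')): A:[ping] B:[] C:[bye]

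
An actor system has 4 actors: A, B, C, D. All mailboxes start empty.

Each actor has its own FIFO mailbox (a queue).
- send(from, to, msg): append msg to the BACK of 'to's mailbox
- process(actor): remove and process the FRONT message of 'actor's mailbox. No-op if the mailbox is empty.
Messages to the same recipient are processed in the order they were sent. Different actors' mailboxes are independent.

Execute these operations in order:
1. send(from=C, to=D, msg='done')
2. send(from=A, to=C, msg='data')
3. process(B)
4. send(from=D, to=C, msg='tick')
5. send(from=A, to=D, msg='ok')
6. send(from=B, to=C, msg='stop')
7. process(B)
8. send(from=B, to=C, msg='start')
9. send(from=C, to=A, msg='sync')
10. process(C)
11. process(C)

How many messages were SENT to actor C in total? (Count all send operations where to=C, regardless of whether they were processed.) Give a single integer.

After 1 (send(from=C, to=D, msg='done')): A:[] B:[] C:[] D:[done]
After 2 (send(from=A, to=C, msg='data')): A:[] B:[] C:[data] D:[done]
After 3 (process(B)): A:[] B:[] C:[data] D:[done]
After 4 (send(from=D, to=C, msg='tick')): A:[] B:[] C:[data,tick] D:[done]
After 5 (send(from=A, to=D, msg='ok')): A:[] B:[] C:[data,tick] D:[done,ok]
After 6 (send(from=B, to=C, msg='stop')): A:[] B:[] C:[data,tick,stop] D:[done,ok]
After 7 (process(B)): A:[] B:[] C:[data,tick,stop] D:[done,ok]
After 8 (send(from=B, to=C, msg='start')): A:[] B:[] C:[data,tick,stop,start] D:[done,ok]
After 9 (send(from=C, to=A, msg='sync')): A:[sync] B:[] C:[data,tick,stop,start] D:[done,ok]
After 10 (process(C)): A:[sync] B:[] C:[tick,stop,start] D:[done,ok]
After 11 (process(C)): A:[sync] B:[] C:[stop,start] D:[done,ok]

Answer: 4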